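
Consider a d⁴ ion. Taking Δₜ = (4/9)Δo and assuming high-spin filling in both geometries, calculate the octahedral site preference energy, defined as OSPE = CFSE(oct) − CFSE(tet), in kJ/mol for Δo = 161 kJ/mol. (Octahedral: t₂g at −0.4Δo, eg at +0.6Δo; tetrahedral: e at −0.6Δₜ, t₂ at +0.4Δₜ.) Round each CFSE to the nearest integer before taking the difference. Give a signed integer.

In an octahedral site d⁴ (HS) is t2g^3 e_g^1, giving CFSE(oct) = -0.6Δo = -97 kJ/mol.
Tetrahedral: e^2 t2^2, CFSE = 2(−0.6) + 2(+0.4) = -0.4Δₜ = -0.4 × (4/9) × 161 = -29 kJ/mol.
Subtracting, OSPE = -97 − (-29) = -68 kJ/mol.

-68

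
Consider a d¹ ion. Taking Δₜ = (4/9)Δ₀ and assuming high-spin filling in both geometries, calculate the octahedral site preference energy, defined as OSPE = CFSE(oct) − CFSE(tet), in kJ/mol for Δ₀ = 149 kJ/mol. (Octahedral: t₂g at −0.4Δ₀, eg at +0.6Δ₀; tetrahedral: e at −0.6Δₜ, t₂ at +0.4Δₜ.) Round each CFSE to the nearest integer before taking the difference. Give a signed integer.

Octahedral (high-spin): t₂g¹ eg⁰, CFSE = 1(−0.4) + 0(+0.6) = -0.4Δ₀ = -0.4 × 149 = -60 kJ/mol.
In a tetrahedral site the filling is e¹ t₂⁰: CFSE(tet) = -0.6Δₜ = -0.6 × (4/9)(149) = -40 kJ/mol.
OSPE = CFSE(oct) − CFSE(tet) = -60 − (-40) = -20 kJ/mol.

-20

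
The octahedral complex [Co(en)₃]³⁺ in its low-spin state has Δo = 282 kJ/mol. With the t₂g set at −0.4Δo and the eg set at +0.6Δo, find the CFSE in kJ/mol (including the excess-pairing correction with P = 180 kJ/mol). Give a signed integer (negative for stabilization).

-317

en is neutral, so the +3 overall charge sits on Co: oxidation state +3.
Co is in group 9, so Co³⁺ is d⁶ (9 − 3 = 6).
The d⁶ electrons fill as t₂g⁶ eg⁰.
CFSE(orbital) = 6×(-0.4Δo) + 0×(0.6Δo) = -2.4Δo; with Δo = 282 kJ/mol that is -677 kJ/mol.
High-spin d⁶ would be t₂g⁴ eg² with 1 pair; low-spin has 3, so 2 excess pairs cost +2P = +360 kJ/mol.
Net CFSE = -677 + 360 = -317 kJ/mol.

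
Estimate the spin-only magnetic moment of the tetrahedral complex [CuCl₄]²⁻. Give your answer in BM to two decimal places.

Each Cl⁻ contributes -1; 4 × (-1) = -4. With overall charge -2, Cu is in the +2 oxidation state.
Cu is in group 11, so Cu²⁺ is d⁹ (11 − 2 = 9).
Tetrahedral fields are weak (Δₜ ≈ 4/9 Δₒ), so electrons fill high-spin.
Configuration: e⁴ t₂⁵ → 1 unpaired electron.
μ(spin-only) = √[1(1+2)] = √3 ≈ 1.73 BM.

1.73 BM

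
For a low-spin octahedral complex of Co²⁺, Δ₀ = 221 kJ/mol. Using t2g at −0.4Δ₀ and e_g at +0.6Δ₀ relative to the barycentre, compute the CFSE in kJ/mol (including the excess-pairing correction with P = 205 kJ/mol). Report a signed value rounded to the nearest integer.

-193

Group 9 minus oxidation state +2 gives a d⁷ configuration for Co²⁺.
Electron filling gives t2g^6 e_g^1.
The orbital stabilization is -1.8Δ₀ = -1.8 × 221 = -398 kJ/mol.
Relative to high-spin t2g^5 e_g^2 (2 paired), the low-spin configuration has 1 additional pair, contributing +1 × 205 = +205 kJ/mol.
Net CFSE = -398 + 205 = -193 kJ/mol.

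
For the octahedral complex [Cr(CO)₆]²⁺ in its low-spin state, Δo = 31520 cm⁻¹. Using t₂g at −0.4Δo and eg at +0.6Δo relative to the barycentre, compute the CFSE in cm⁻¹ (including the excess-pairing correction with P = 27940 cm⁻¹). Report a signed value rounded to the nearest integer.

-22492

CO is neutral, so the +2 overall charge sits on Cr: oxidation state +2.
Cr²⁺: group 6, so d-count = 6 − 2 = 4.
Configuration: t₂g⁴ eg⁰.
The orbital stabilization is -1.6Δo = -1.6 × 31520 = -50432 cm⁻¹.
Relative to high-spin t₂g³ eg¹ (0 paired), the low-spin configuration has 1 additional pair, contributing +1 × 27940 = +27940 cm⁻¹.
Combining: -50432 + 27940 = -22492 cm⁻¹.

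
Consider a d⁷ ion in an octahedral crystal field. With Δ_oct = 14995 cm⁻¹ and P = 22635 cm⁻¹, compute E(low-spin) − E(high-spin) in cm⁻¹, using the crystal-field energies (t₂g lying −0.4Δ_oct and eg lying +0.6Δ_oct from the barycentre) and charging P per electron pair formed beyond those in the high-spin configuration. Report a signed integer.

7640

High-spin d⁷ fills as t₂g⁵ eg² with CFSE 5(−0.4) + 2(+0.6) = -0.8Δ_oct = -11996 cm⁻¹.
For low-spin the configuration is t₂g⁶ eg¹: orbital energy -1.8 × 14995 = -26991 cm⁻¹, and 1 additional pair relative to high-spin adds 22635 cm⁻¹, giving -4356 cm⁻¹.
Thus E(LS) − E(HS) = 7640 cm⁻¹.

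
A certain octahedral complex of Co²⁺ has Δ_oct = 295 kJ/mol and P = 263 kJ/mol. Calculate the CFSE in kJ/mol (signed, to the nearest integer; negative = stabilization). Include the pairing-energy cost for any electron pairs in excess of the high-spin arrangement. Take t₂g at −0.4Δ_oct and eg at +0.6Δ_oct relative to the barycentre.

-268

Co is in group 9, so Co²⁺ is d⁷ (9 − 2 = 7).
Here Δ_oct > P (295 > 263), so the low-spin state is favoured.
Configuration: t₂g⁶ eg¹.
Orbital CFSE = -1.8Δ_oct = -1.8 × 295 = -531 kJ/mol.
Excess pairs vs high-spin: 3 − 2 = 1; pairing cost = +263 kJ/mol.
Net CFSE = -531 + 263 = -268 kJ/mol.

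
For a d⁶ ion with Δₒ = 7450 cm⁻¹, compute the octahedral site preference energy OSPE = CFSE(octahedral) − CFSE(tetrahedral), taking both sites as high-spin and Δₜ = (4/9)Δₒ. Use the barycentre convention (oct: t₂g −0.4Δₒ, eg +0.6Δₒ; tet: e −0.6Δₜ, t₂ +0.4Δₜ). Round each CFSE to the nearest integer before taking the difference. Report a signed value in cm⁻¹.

-993

In an octahedral site d⁶ (HS) is t₂g⁴ eg², giving CFSE(oct) = -0.4Δₒ = -2980 cm⁻¹.
In a tetrahedral site the filling is e³ t₂³: CFSE(tet) = -0.6Δₜ = -0.6 × (4/9)(7450) = -1987 cm⁻¹.
Subtracting, OSPE = -2980 − (-1987) = -993 cm⁻¹.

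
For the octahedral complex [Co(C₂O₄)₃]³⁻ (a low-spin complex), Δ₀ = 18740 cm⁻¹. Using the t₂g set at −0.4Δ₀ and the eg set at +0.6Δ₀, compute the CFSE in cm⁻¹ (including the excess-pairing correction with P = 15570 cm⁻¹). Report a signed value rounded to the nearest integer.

Each C₂O₄²⁻ contributes -2; 3 × (-2) = -6. With overall charge -3, Co is in the +3 oxidation state.
Co is in group 9, so Co³⁺ is d⁶ (9 − 3 = 6).
Configuration: t₂g⁶ eg⁰.
CFSE(orbital) = 6×(-0.4Δ₀) + 0×(0.6Δ₀) = -2.4Δ₀; with Δ₀ = 18740 cm⁻¹ that is -44976 cm⁻¹.
Pairing penalty: 3 pairs vs 1 in the high-spin reference → 2 extra × P = 31140 cm⁻¹.
Net CFSE = -44976 + 31140 = -13836 cm⁻¹.

-13836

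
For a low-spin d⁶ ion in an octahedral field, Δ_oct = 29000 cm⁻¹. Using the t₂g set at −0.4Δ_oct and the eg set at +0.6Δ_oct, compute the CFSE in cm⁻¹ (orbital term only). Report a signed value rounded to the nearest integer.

-69600

Configuration: t₂g⁶ eg⁰.
CFSE(orbital) = 6×(-0.4Δ_oct) + 0×(0.6Δ_oct) = -2.4Δ_oct; with Δ_oct = 29000 cm⁻¹ that is -69600 cm⁻¹.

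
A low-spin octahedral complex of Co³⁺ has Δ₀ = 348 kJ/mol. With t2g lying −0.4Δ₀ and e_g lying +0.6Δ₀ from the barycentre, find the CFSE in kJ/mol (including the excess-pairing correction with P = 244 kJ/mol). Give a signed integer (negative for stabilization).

-347

Co³⁺: group 9, so d-count = 9 − 3 = 6.
The d⁶ electrons fill as t2g^6 e_g^0.
Orbital CFSE = 6(-0.4) + 0(0.6) = -2.4Δ₀ = -2.4 × 348 = -835 kJ/mol.
High-spin d⁶ would be t2g^4 e_g^2 with 1 pair; low-spin has 3, so 2 excess pairs cost +2P = +488 kJ/mol.
Net CFSE = -835 + 488 = -347 kJ/mol.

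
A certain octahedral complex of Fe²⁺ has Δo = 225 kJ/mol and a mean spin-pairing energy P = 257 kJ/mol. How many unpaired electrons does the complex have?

4

Group 8 minus oxidation state +2 gives a d⁶ configuration for Fe²⁺.
Δo < P, so pairing is avoided: the ground state is high-spin.
That gives t₂g⁴ eg².
Unpaired electrons: 4.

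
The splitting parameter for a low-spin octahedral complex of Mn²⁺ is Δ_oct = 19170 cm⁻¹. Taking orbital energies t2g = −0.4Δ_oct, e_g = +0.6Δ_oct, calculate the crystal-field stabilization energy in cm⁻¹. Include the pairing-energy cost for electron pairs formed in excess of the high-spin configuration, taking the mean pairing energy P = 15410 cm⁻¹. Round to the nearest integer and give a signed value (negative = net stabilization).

Mn is in group 7, so Mn²⁺ is d⁵ (7 − 2 = 5).
Configuration: t2g^5 e_g^0.
The orbital stabilization is -2.0Δ_oct = -2.0 × 19170 = -38340 cm⁻¹.
Pairing penalty: 2 pairs vs 0 in the high-spin reference → 2 extra × P = 30820 cm⁻¹.
Overall CFSE = -38340 + 30820 = -7520 cm⁻¹.

-7520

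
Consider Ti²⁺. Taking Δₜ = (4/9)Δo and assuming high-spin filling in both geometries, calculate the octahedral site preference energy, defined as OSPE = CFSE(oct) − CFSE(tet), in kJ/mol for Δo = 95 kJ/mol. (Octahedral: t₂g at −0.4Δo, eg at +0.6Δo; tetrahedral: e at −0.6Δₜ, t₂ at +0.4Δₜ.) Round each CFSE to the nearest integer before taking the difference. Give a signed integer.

Group 4 minus oxidation state +2 gives a d² configuration for Ti²⁺.
Octahedral high-spin t2g^2 e_g^0: CFSE = -0.8 × 95 = -76 kJ/mol.
Tetrahedral: e^2 t2^0, CFSE = 2(−0.6) + 0(+0.4) = -1.2Δₜ = -1.2 × (4/9) × 95 = -51 kJ/mol.
OSPE = -76 − (-51) = -25 kJ/mol.

-25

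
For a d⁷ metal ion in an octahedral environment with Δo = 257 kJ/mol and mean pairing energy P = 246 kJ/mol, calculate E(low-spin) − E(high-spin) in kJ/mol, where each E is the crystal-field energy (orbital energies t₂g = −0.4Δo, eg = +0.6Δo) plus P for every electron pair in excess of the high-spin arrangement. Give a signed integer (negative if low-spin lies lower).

-11

High-spin: t₂g⁵ eg², CFSE = -0.8Δo = -206 kJ/mol.
For low-spin the configuration is t₂g⁶ eg¹: orbital energy -1.8 × 257 = -463 kJ/mol, and 1 additional pair relative to high-spin adds 246 kJ/mol, giving -217 kJ/mol.
The difference is -217 − (-206) = -11 kJ/mol, so low-spin lies lower.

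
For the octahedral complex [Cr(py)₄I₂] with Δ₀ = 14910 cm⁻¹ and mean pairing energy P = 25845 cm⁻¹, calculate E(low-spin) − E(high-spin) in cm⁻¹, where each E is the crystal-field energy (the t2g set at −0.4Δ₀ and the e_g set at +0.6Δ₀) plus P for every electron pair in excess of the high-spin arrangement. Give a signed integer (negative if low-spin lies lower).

Ligand charges: 4×(+0) from py and 2×(-1) from I⁻ sum to -2; with overall charge +0, Cr is +2.
Cr is in group 6, so Cr²⁺ is d⁴ (6 − 2 = 4).
High-spin d⁴ fills as t2g^3 e_g^1 with CFSE 3(−0.4) + 1(+0.6) = -0.6Δ₀ = -8946 cm⁻¹.
For low-spin the configuration is t2g^4 e_g^0: orbital energy -1.6 × 14910 = -23856 cm⁻¹, and 1 additional pair relative to high-spin adds 25845 cm⁻¹, giving 1989 cm⁻¹.
E(LS) − E(HS) = 1989 − (-8946) = 10935 cm⁻¹.

10935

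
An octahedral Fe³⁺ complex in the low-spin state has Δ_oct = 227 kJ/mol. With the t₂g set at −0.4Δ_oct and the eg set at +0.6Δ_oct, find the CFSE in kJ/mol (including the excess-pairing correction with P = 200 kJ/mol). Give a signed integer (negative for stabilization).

-54

Group 8 minus oxidation state +3 gives a d⁵ configuration for Fe³⁺.
Configuration: t₂g⁵ eg⁰.
CFSE(orbital) = 5×(-0.4Δ_oct) + 0×(0.6Δ_oct) = -2.0Δ_oct; with Δ_oct = 227 kJ/mol that is -454 kJ/mol.
Relative to high-spin t₂g³ eg² (0 paired), the low-spin configuration has 2 additional pairs, contributing +2 × 200 = +400 kJ/mol.
Net CFSE = -454 + 400 = -54 kJ/mol.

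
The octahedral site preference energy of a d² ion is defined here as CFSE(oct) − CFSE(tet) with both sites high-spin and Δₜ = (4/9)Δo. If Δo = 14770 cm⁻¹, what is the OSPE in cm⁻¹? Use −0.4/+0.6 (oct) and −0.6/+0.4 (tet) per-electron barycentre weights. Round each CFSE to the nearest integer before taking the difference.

Octahedral (high-spin): t2g^2 e_g^0, CFSE = 2(−0.4) + 0(+0.6) = -0.8Δo = -0.8 × 14770 = -11816 cm⁻¹.
Tetrahedral e^2 t2^0 gives -1.2Δₜ = -1.2 × (4/9) × 14770 = -7877 cm⁻¹.
Subtracting, OSPE = -11816 − (-7877) = -3939 cm⁻¹.

-3939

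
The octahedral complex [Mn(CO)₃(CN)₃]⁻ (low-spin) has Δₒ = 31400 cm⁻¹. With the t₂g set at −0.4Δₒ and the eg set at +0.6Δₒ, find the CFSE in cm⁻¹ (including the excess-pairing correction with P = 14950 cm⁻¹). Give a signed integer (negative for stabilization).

Ligand charges: 3×(+0) from CO and 3×(-1) from CN⁻ sum to -3; with overall charge -1, Mn is +2.
Group 7 minus oxidation state +2 gives a d⁵ configuration for Mn²⁺.
Electron filling gives t₂g⁵ eg⁰.
Orbital CFSE = 5(-0.4) + 0(0.6) = -2.0Δₒ = -2.0 × 31400 = -62800 cm⁻¹.
High-spin d⁵ would be t₂g³ eg² with 0 pairs; low-spin has 2, so 2 excess pairs cost +2P = +29900 cm⁻¹.
Net CFSE = -62800 + 29900 = -32900 cm⁻¹.

-32900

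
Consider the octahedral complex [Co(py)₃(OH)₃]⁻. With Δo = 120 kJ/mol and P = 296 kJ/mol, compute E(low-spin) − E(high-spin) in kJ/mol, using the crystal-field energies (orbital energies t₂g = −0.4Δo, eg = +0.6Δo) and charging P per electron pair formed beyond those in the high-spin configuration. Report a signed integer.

176

Ligand charges: 3×(+0) from py and 3×(-1) from OH⁻ sum to -3; with overall charge -1, Co is +2.
Co is in group 9, so Co²⁺ is d⁷ (9 − 2 = 7).
High-spin: t₂g⁵ eg², CFSE = -0.8Δo = -96 kJ/mol.
Low-spin: t₂g⁶ eg¹, orbital CFSE = -1.8Δo = -216 kJ/mol; plus 1 excess pair × P = +296 kJ/mol; total 80 kJ/mol.
E(LS) − E(HS) = 80 − (-96) = 176 kJ/mol.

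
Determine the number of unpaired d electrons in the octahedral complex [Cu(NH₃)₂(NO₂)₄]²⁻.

Ligand charges: 2×(+0) from NH₃ and 4×(-1) from NO₂⁻ sum to -4; with overall charge -2, Cu is +2.
Cu sits in group 11; removing 2 electrons leaves Cu²⁺ with 11 − 2 = 9 d electrons.
Configuration: t₂g⁶ eg³, giving 1 unpaired electron.

1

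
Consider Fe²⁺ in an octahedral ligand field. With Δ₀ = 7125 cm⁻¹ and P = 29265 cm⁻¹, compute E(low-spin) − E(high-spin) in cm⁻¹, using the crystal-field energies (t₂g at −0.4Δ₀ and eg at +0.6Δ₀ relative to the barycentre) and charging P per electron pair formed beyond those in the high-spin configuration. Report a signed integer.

Group 8 minus oxidation state +2 gives a d⁶ configuration for Fe²⁺.
High-spin: t₂g⁴ eg², CFSE = -0.4Δ₀ = -2850 cm⁻¹.
Low-spin: t₂g⁶ eg⁰, orbital CFSE = -2.4Δ₀ = -17100 cm⁻¹; plus 2 excess pairs × P = +58530 cm⁻¹; total 41430 cm⁻¹.
The difference is 41430 − (-2850) = 44280 cm⁻¹, so high-spin lies lower.

44280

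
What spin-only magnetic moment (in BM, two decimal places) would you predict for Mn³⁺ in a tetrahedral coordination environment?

Mn³⁺: group 7, so d-count = 7 − 3 = 4.
Tetrahedral splitting is small, so the complex is high-spin.
Configuration: e² t₂² → 4 unpaired electrons.
μ(spin-only) = √[4(4+2)] = √24 ≈ 4.90 BM.

4.90 BM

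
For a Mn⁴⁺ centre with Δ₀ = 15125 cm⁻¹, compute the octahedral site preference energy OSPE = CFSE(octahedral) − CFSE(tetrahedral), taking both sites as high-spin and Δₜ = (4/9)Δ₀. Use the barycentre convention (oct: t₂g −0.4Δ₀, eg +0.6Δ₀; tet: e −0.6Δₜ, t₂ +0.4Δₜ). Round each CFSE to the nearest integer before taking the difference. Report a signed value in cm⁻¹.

-12772

Mn⁴⁺: group 7, so d-count = 7 − 4 = 3.
Octahedral high-spin t₂g³ eg⁰: CFSE = -1.2 × 15125 = -18150 cm⁻¹.
Tetrahedral: e² t₂¹, CFSE = 2(−0.6) + 1(+0.4) = -0.8Δₜ = -0.8 × (4/9) × 15125 = -5378 cm⁻¹.
Subtracting, OSPE = -18150 − (-5378) = -12772 cm⁻¹.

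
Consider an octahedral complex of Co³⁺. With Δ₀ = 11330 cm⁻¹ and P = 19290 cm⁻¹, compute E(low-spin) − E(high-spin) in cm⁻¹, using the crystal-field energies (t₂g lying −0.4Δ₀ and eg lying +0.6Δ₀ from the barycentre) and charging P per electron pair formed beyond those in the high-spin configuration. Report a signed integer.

Co is in group 9, so Co³⁺ is d⁶ (9 − 3 = 6).
High-spin: t₂g⁴ eg², CFSE = -0.4Δ₀ = -4532 cm⁻¹.
Low-spin: t₂g⁶ eg⁰, orbital CFSE = -2.4Δ₀ = -27192 cm⁻¹; plus 2 excess pairs × P = +38580 cm⁻¹; total 11388 cm⁻¹.
E(LS) − E(HS) = 11388 − (-4532) = 15920 cm⁻¹.

15920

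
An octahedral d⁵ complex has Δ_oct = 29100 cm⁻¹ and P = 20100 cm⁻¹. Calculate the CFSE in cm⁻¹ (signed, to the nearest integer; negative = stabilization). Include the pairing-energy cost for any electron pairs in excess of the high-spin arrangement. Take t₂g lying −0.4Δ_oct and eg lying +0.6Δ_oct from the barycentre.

-18000

With Δ_oct > P the complex is low-spin.
That gives t₂g⁵ eg⁰.
Orbital CFSE = -2.0Δ_oct = -2.0 × 29100 = -58200 cm⁻¹.
Excess pairs vs high-spin: 2 − 0 = 2; pairing cost = +40200 cm⁻¹.
Net CFSE = -58200 + 40200 = -18000 cm⁻¹.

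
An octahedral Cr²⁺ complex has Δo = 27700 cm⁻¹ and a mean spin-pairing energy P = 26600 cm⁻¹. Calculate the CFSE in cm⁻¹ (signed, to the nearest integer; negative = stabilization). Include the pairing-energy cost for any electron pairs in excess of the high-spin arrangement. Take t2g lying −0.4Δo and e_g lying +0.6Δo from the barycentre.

-17720

Cr sits in group 6; removing 2 electrons leaves Cr²⁺ with 6 − 2 = 4 d electrons.
Since Δo = 27700 cm⁻¹ > P = 26600 cm⁻¹, the complex adopts the low-spin configuration.
That gives t2g^4 e_g^0.
Orbital CFSE = -1.6Δo = -1.6 × 27700 = -44320 cm⁻¹.
Excess pairs vs high-spin: 1 − 0 = 1; pairing cost = +26600 cm⁻¹.
Net CFSE = -44320 + 26600 = -17720 cm⁻¹.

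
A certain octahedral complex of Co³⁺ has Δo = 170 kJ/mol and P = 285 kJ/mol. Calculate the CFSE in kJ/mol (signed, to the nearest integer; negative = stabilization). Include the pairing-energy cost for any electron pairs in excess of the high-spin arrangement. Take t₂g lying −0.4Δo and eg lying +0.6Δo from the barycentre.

-68

Co sits in group 9; removing 3 electrons leaves Co³⁺ with 9 − 3 = 6 d electrons.
Δo < P, so pairing is avoided: the ground state is high-spin.
Configuration: t₂g⁴ eg².
Orbital CFSE = -0.4Δo = -0.4 × 170 = -68 kJ/mol.
High-spin has no excess pairs, so no pairing correction applies.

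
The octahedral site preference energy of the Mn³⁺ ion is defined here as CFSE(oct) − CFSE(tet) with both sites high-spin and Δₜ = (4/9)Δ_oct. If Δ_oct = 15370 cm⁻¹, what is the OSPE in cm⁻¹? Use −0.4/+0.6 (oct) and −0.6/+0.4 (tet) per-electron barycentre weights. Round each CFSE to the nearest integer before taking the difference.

Mn³⁺: group 7, so d-count = 7 − 3 = 4.
In an octahedral site d⁴ (HS) is t2g^3 e_g^1, giving CFSE(oct) = -0.6Δ_oct = -9222 cm⁻¹.
Tetrahedral e^2 t2^2 gives -0.4Δₜ = -0.4 × (4/9) × 15370 = -2732 cm⁻¹.
OSPE = -9222 − (-2732) = -6490 cm⁻¹.

-6490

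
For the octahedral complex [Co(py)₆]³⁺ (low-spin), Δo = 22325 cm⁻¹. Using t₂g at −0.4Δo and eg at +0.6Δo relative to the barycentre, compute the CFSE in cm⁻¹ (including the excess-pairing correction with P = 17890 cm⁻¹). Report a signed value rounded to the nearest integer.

-17800

py is neutral, so the +3 overall charge sits on Co: oxidation state +3.
Group 9 minus oxidation state +3 gives a d⁶ configuration for Co³⁺.
The d⁶ electrons fill as t₂g⁶ eg⁰.
The orbital stabilization is -2.4Δo = -2.4 × 22325 = -53580 cm⁻¹.
Relative to high-spin t₂g⁴ eg² (1 paired), the low-spin configuration has 2 additional pairs, contributing +2 × 17890 = +35780 cm⁻¹.
Net CFSE = -53580 + 35780 = -17800 cm⁻¹.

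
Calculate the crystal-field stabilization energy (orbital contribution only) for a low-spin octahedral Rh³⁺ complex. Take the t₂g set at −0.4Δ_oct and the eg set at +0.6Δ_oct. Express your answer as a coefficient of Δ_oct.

Rh sits in group 9; removing 3 electrons leaves Rh³⁺ with 9 − 3 = 6 d electrons.
Configuration: t₂g⁶ eg⁰.
CFSE = 6(-0.4Δ_oct) + 0(0.6Δ_oct) = -2.4Δ_oct + 0.0Δ_oct = -2.4Δ_oct.

-2.4 Δ_oct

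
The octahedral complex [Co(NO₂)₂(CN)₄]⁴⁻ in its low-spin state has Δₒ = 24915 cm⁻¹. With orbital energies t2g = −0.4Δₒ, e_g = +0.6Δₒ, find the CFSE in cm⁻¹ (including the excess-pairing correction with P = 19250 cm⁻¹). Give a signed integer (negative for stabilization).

Ligand charges: 2×(-1) from NO₂⁻ and 4×(-1) from CN⁻ sum to -6; with overall charge -4, Co is +2.
Co is in group 9, so Co²⁺ is d⁷ (9 − 2 = 7).
Electron filling gives t2g^6 e_g^1.
CFSE(orbital) = 6×(-0.4Δₒ) + 1×(0.6Δₒ) = -1.8Δₒ; with Δₒ = 24915 cm⁻¹ that is -44847 cm⁻¹.
High-spin d⁷ would be t2g^5 e_g^2 with 2 pairs; low-spin has 3, so 1 excess pair costs +1P = +19250 cm⁻¹.
Net CFSE = -44847 + 19250 = -25597 cm⁻¹.

-25597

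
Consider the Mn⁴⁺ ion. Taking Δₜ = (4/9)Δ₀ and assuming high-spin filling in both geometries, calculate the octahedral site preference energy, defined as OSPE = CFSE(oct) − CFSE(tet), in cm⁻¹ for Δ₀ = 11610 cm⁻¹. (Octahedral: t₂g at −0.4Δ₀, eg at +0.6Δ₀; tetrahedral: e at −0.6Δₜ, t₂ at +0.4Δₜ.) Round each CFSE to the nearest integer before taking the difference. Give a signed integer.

Mn is in group 7, so Mn⁴⁺ is d³ (7 − 4 = 3).
Octahedral (high-spin): t₂g³ eg⁰, CFSE = 3(−0.4) + 0(+0.6) = -1.2Δ₀ = -1.2 × 11610 = -13932 cm⁻¹.
Tetrahedral e² t₂¹ gives -0.8Δₜ = -0.8 × (4/9) × 11610 = -4128 cm⁻¹.
OSPE = -13932 − (-4128) = -9804 cm⁻¹.

-9804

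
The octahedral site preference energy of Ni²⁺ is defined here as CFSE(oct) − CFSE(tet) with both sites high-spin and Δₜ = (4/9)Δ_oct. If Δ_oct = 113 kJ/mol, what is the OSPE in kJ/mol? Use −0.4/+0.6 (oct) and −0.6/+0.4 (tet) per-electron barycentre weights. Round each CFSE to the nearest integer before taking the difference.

Ni sits in group 10; removing 2 electrons leaves Ni²⁺ with 10 − 2 = 8 d electrons.
Octahedral (high-spin): t₂g⁶ eg², CFSE = 6(−0.4) + 2(+0.6) = -1.2Δ_oct = -1.2 × 113 = -136 kJ/mol.
In a tetrahedral site the filling is e⁴ t₂⁴: CFSE(tet) = -0.8Δₜ = -0.8 × (4/9)(113) = -40 kJ/mol.
Subtracting, OSPE = -136 − (-40) = -96 kJ/mol.

-96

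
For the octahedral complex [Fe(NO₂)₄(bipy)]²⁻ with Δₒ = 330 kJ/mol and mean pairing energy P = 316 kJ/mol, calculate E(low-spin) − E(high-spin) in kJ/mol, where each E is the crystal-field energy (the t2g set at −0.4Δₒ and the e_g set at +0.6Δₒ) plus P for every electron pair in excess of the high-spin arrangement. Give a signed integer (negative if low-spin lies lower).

Ligand charges: 4×(-1) from NO₂⁻ and 1×(+0) from bipy sum to -4; with overall charge -2, Fe is +2.
Group 8 minus oxidation state +2 gives a d⁶ configuration for Fe²⁺.
In the high-spin limit (t2g^4 e_g^2) the orbital term is -0.4Δₒ = -132 kJ/mol, with no excess pairing.
For low-spin the configuration is t2g^6 e_g^0: orbital energy -2.4 × 330 = -792 kJ/mol, and 2 additional pairs relative to high-spin add 632 kJ/mol, giving -160 kJ/mol.
The difference is -160 − (-132) = -28 kJ/mol, so low-spin lies lower.

-28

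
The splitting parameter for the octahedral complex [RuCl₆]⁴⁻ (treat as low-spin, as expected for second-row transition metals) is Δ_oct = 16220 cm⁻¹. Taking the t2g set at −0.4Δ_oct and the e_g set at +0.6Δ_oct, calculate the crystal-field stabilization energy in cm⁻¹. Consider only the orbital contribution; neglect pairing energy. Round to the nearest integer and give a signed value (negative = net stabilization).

Each Cl⁻ contributes -1; 6 × (-1) = -6. With overall charge -4, Ru is in the +2 oxidation state.
Ru is in group 8, so Ru²⁺ is d⁶ (8 − 2 = 6).
Electron filling gives t2g^6 e_g^0.
The orbital stabilization is -2.4Δ_oct = -2.4 × 16220 = -38928 cm⁻¹.

-38928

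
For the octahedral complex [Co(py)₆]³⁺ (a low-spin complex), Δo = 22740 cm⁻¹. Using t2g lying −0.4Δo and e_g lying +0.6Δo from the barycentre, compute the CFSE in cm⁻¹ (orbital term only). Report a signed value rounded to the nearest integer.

py is neutral, so the +3 overall charge sits on Co: oxidation state +3.
Group 9 minus oxidation state +3 gives a d⁶ configuration for Co³⁺.
The d⁶ electrons fill as t2g^6 e_g^0.
Orbital CFSE = 6(-0.4) + 0(0.6) = -2.4Δo = -2.4 × 22740 = -54576 cm⁻¹.

-54576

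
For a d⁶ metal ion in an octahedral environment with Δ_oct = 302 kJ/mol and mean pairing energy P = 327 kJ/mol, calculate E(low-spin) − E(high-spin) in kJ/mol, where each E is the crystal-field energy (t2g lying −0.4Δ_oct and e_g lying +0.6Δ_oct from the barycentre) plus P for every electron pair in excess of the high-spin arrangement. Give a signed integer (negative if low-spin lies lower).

High-spin d⁶ fills as t2g^4 e_g^2 with CFSE 4(−0.4) + 2(+0.6) = -0.4Δ_oct = -121 kJ/mol.
For low-spin the configuration is t2g^6 e_g^0: orbital energy -2.4 × 302 = -725 kJ/mol, and 2 additional pairs relative to high-spin add 654 kJ/mol, giving -71 kJ/mol.
The difference is -71 − (-121) = 50 kJ/mol, so high-spin lies lower.

50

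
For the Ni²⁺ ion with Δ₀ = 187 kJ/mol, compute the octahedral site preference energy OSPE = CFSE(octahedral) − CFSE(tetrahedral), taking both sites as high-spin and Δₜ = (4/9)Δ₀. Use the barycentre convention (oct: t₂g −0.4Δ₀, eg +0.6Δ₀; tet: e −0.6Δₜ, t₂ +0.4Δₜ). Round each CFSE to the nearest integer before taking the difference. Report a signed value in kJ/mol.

Ni sits in group 10; removing 2 electrons leaves Ni²⁺ with 10 − 2 = 8 d electrons.
In an octahedral site d⁸ (HS) is t2g^6 e_g^2, giving CFSE(oct) = -1.2Δ₀ = -224 kJ/mol.
Tetrahedral: e^4 t2^4, CFSE = 4(−0.6) + 4(+0.4) = -0.8Δₜ = -0.8 × (4/9) × 187 = -66 kJ/mol.
Subtracting, OSPE = -224 − (-66) = -158 kJ/mol.

-158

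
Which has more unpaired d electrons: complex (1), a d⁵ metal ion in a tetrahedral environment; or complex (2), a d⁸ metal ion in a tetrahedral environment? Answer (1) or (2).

(1): Tetrahedral splitting is small, so the complex is high-spin; e² t₂³ → 5 unpaired.
(2): Tetrahedral fields are weak (Δₜ ≈ 4/9 Δₒ), so electrons fill high-spin; e⁴ t₂⁴ → 2 unpaired.
So (1) has more unpaired electrons.

(1)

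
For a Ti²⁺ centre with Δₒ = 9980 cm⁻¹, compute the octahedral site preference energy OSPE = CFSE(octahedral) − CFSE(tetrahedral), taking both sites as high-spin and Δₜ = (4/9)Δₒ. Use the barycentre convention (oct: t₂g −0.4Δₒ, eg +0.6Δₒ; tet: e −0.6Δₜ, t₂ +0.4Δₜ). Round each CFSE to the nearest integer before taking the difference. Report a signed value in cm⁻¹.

Ti sits in group 4; removing 2 electrons leaves Ti²⁺ with 4 − 2 = 2 d electrons.
Octahedral (high-spin): t₂g² eg⁰, CFSE = 2(−0.4) + 0(+0.6) = -0.8Δₒ = -0.8 × 9980 = -7984 cm⁻¹.
Tetrahedral e² t₂⁰ gives -1.2Δₜ = -1.2 × (4/9) × 9980 = -5323 cm⁻¹.
Subtracting, OSPE = -7984 − (-5323) = -2661 cm⁻¹.

-2661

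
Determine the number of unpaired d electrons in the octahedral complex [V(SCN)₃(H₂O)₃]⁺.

1

Ligand charges: 3×(-1) from SCN⁻ and 3×(+0) from H₂O sum to -3; with overall charge +1, V is +4.
V sits in group 5; removing 4 electrons leaves V⁴⁺ with 5 − 4 = 1 d electrons.
Configuration: t₂g¹ eg⁰, giving 1 unpaired electron.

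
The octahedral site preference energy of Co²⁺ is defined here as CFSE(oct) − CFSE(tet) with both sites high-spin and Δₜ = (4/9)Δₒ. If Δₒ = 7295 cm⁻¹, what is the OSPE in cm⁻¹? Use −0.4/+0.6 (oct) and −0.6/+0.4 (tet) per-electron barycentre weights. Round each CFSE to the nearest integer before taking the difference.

-1945

Co sits in group 9; removing 2 electrons leaves Co²⁺ with 9 − 2 = 7 d electrons.
Octahedral high-spin t2g^5 e_g^2: CFSE = -0.8 × 7295 = -5836 cm⁻¹.
In a tetrahedral site the filling is e^4 t2^3: CFSE(tet) = -1.2Δₜ = -1.2 × (4/9)(7295) = -3891 cm⁻¹.
OSPE = CFSE(oct) − CFSE(tet) = -5836 − (-3891) = -1945 cm⁻¹.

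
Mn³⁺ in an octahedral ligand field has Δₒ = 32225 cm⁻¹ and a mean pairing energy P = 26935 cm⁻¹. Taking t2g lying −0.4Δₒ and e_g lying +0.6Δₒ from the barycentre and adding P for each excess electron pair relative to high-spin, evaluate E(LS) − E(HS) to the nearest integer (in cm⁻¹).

Mn³⁺: group 7, so d-count = 7 − 3 = 4.
High-spin: t2g^3 e_g^1, CFSE = -0.6Δₒ = -19335 cm⁻¹.
Low-spin: t2g^4 e_g^0, orbital CFSE = -1.6Δₒ = -51560 cm⁻¹; plus 1 excess pair × P = +26935 cm⁻¹; total -24625 cm⁻¹.
The difference is -24625 − (-19335) = -5290 cm⁻¹, so low-spin lies lower.

-5290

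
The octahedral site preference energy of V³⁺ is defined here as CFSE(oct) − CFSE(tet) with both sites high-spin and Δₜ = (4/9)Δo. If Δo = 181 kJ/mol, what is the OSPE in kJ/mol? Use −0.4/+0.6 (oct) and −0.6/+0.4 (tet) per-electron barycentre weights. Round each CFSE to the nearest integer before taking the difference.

V is in group 5, so V³⁺ is d² (5 − 3 = 2).
Octahedral high-spin t₂g² eg⁰: CFSE = -0.8 × 181 = -145 kJ/mol.
Tetrahedral: e² t₂⁰, CFSE = 2(−0.6) + 0(+0.4) = -1.2Δₜ = -1.2 × (4/9) × 181 = -97 kJ/mol.
OSPE = -145 − (-97) = -48 kJ/mol.

-48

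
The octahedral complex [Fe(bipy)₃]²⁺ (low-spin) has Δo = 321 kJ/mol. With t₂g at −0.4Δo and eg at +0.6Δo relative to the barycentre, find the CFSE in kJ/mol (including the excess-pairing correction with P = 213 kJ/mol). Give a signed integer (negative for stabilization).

bipy is neutral, so the +2 overall charge sits on Fe: oxidation state +2.
Fe²⁺: group 8, so d-count = 8 − 2 = 6.
Electron filling gives t₂g⁶ eg⁰.
The orbital stabilization is -2.4Δo = -2.4 × 321 = -770 kJ/mol.
Pairing penalty: 3 pairs vs 1 in the high-spin reference → 2 extra × P = 426 kJ/mol.
Net CFSE = -770 + 426 = -344 kJ/mol.

-344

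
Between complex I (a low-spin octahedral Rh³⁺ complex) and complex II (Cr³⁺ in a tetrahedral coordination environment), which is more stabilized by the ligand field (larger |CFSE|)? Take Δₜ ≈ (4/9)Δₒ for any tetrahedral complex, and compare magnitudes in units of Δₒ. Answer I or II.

I: Rh is in group 9, so Rh³⁺ is d⁶ (9 − 3 = 6); t₂g⁶ eg⁰, CFSE = -2.4Δₒ.
II: Cr sits in group 6; removing 3 electrons leaves Cr³⁺ with 6 − 3 = 3 d electrons; Tetrahedral fields are weak (Δₜ ≈ 4/9 Δₒ), so electrons fill high-spin; e^2 t2^1, CFSE = -0.8Δₜ ≈ -0.36Δₒ.
So I has the larger |CFSE|.

I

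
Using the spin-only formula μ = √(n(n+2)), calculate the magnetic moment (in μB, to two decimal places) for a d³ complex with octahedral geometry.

3.87 μB

Configuration: t₂g³ eg⁰ → 3 unpaired electrons.
μ(spin-only) = √[3(3+2)] = √15 ≈ 3.87 μB.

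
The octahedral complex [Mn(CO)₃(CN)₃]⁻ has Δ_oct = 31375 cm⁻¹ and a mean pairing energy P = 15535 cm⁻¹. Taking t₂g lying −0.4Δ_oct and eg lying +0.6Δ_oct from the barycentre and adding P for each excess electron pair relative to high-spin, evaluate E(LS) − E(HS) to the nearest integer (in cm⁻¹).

-31680

Ligand charges: 3×(+0) from CO and 3×(-1) from CN⁻ sum to -3; with overall charge -1, Mn is +2.
Mn²⁺: group 7, so d-count = 7 − 2 = 5.
High-spin: t₂g³ eg², CFSE = 0.0Δ_oct = 0 cm⁻¹.
Low-spin t₂g⁵ eg⁰ gives -2.0Δ_oct = -62750 cm⁻¹, but forming 2 extra pairs costs 2P = 31070 cm⁻¹, so E(LS) = -62750 + 31070 = -31680 cm⁻¹.
The difference is -31680 − (0) = -31680 cm⁻¹, so low-spin lies lower.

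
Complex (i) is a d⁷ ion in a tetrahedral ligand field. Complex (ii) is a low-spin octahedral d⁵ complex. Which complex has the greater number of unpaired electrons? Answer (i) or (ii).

(i): With tetrahedral geometry the complex is necessarily high-spin; e⁴ t₂³ → 3 unpaired.
(ii): t2g^5 e_g^0 → 1 unpaired.
So (i) has more unpaired electrons.

(i)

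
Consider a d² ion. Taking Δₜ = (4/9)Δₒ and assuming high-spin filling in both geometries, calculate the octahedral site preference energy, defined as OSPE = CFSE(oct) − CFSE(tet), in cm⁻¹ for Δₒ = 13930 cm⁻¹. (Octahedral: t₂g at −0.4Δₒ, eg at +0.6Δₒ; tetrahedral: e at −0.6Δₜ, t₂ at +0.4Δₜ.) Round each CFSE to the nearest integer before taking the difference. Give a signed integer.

-3715

In an octahedral site d² (HS) is t₂g² eg⁰, giving CFSE(oct) = -0.8Δₒ = -11144 cm⁻¹.
Tetrahedral e² t₂⁰ gives -1.2Δₜ = -1.2 × (4/9) × 13930 = -7429 cm⁻¹.
OSPE = CFSE(oct) − CFSE(tet) = -11144 − (-7429) = -3715 cm⁻¹.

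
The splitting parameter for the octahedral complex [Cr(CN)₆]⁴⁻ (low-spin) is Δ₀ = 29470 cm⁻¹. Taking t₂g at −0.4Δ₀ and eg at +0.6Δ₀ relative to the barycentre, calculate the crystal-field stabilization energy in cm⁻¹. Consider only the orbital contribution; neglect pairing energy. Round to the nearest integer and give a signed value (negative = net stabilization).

-47152

Each CN⁻ contributes -1; 6 × (-1) = -6. With overall charge -4, Cr is in the +2 oxidation state.
Cr²⁺: group 6, so d-count = 6 − 2 = 4.
Electron filling gives t₂g⁴ eg⁰.
CFSE(orbital) = 4×(-0.4Δ₀) + 0×(0.6Δ₀) = -1.6Δ₀; with Δ₀ = 29470 cm⁻¹ that is -47152 cm⁻¹.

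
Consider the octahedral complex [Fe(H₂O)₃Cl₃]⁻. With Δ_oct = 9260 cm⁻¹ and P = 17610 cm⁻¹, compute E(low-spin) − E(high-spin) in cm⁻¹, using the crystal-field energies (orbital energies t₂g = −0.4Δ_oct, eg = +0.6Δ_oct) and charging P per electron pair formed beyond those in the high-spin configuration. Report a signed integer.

Ligand charges: 3×(+0) from H₂O and 3×(-1) from Cl⁻ sum to -3; with overall charge -1, Fe is +2.
Fe²⁺: group 8, so d-count = 8 − 2 = 6.
High-spin: t₂g⁴ eg², CFSE = -0.4Δ_oct = -3704 cm⁻¹.
For low-spin the configuration is t₂g⁶ eg⁰: orbital energy -2.4 × 9260 = -22224 cm⁻¹, and 2 additional pairs relative to high-spin add 35220 cm⁻¹, giving 12996 cm⁻¹.
Thus E(LS) − E(HS) = 16700 cm⁻¹.

16700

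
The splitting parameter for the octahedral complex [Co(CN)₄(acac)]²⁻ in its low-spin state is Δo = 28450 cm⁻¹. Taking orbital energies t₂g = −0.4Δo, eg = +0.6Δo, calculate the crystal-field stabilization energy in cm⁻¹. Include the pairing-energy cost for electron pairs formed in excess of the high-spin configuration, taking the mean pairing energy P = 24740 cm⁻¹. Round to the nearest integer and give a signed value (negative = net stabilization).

Ligand charges: 4×(-1) from CN⁻ and 1×(-1) from acac⁻ sum to -5; with overall charge -2, Co is +3.
Co³⁺: group 9, so d-count = 9 − 3 = 6.
Electron filling gives t₂g⁶ eg⁰.
CFSE(orbital) = 6×(-0.4Δo) + 0×(0.6Δo) = -2.4Δo; with Δo = 28450 cm⁻¹ that is -68280 cm⁻¹.
Pairing penalty: 3 pairs vs 1 in the high-spin reference → 2 extra × P = 49480 cm⁻¹.
Net CFSE = -68280 + 49480 = -18800 cm⁻¹.

-18800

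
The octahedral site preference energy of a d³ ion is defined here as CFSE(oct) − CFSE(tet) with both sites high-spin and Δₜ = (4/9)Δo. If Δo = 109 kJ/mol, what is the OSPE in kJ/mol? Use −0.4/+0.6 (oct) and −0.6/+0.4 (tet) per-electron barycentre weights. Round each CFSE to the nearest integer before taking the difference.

In an octahedral site d³ (HS) is t₂g³ eg⁰, giving CFSE(oct) = -1.2Δo = -131 kJ/mol.
In a tetrahedral site the filling is e² t₂¹: CFSE(tet) = -0.8Δₜ = -0.8 × (4/9)(109) = -39 kJ/mol.
OSPE = CFSE(oct) − CFSE(tet) = -131 − (-39) = -92 kJ/mol.

-92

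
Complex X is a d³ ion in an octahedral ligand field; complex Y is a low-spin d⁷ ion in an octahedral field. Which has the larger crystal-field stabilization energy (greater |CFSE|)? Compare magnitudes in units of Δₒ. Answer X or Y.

X: t₂g³ eg⁰, CFSE = -1.2Δₒ.
Y: t2g^6 e_g^1, CFSE = -1.8Δₒ.
So Y has the larger |CFSE|.

Y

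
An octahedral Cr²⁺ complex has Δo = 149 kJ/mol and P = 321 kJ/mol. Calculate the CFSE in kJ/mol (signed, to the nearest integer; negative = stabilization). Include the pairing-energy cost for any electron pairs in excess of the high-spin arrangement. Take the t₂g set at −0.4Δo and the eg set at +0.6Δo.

Cr sits in group 6; removing 2 electrons leaves Cr²⁺ with 6 − 2 = 4 d electrons.
Here Δo < P (149 < 321), so the high-spin state is favoured.
Filling d⁴ accordingly: t₂g³ eg¹.
Orbital CFSE = -0.6Δo = -0.6 × 149 = -89 kJ/mol.
High-spin has no excess pairs, so no pairing correction applies.

-89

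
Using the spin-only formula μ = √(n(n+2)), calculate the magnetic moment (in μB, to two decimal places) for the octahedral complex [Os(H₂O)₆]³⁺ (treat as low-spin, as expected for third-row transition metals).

1.73 μB

H₂O is neutral, so the +3 overall charge sits on Os: oxidation state +3.
Os³⁺: group 8, so d-count = 8 − 3 = 5.
Configuration: t₂g⁵ eg⁰ → 1 unpaired electron.
μ(spin-only) = √[1(1+2)] = √3 ≈ 1.73 μB.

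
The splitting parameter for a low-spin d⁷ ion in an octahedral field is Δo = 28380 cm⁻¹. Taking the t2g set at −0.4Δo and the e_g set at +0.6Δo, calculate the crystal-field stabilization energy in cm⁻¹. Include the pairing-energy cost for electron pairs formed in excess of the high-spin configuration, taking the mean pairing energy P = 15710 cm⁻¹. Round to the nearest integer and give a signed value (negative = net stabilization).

Configuration: t2g^6 e_g^1.
The orbital stabilization is -1.8Δo = -1.8 × 28380 = -51084 cm⁻¹.
High-spin d⁷ would be t2g^5 e_g^2 with 2 pairs; low-spin has 3, so 1 excess pair costs +1P = +15710 cm⁻¹.
Net CFSE = -51084 + 15710 = -35374 cm⁻¹.

-35374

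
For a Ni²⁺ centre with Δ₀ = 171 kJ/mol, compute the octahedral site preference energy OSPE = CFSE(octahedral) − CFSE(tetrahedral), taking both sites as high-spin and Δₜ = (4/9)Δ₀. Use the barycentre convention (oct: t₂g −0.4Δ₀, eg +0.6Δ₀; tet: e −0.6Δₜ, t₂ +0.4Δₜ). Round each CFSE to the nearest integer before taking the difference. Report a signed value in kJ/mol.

Ni sits in group 10; removing 2 electrons leaves Ni²⁺ with 10 − 2 = 8 d electrons.
In an octahedral site d⁸ (HS) is t₂g⁶ eg², giving CFSE(oct) = -1.2Δ₀ = -205 kJ/mol.
Tetrahedral e⁴ t₂⁴ gives -0.8Δₜ = -0.8 × (4/9) × 171 = -61 kJ/mol.
Subtracting, OSPE = -205 − (-61) = -144 kJ/mol.

-144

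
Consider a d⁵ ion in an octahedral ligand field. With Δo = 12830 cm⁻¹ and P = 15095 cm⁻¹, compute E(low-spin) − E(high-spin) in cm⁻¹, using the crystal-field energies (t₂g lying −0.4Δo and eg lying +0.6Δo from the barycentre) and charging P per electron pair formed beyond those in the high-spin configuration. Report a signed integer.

4530

High-spin: t₂g³ eg², CFSE = 0.0Δo = 0 cm⁻¹.
Low-spin: t₂g⁵ eg⁰, orbital CFSE = -2.0Δo = -25660 cm⁻¹; plus 2 excess pairs × P = +30190 cm⁻¹; total 4530 cm⁻¹.
E(LS) − E(HS) = 4530 − (0) = 4530 cm⁻¹.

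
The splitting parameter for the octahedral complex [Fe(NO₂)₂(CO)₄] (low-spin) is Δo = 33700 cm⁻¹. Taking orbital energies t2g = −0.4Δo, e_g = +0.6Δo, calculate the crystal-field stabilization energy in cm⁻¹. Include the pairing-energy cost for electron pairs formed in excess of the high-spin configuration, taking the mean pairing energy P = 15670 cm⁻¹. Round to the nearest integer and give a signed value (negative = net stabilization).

Ligand charges: 2×(-1) from NO₂⁻ and 4×(+0) from CO sum to -2; with overall charge +0, Fe is +2.
Fe sits in group 8; removing 2 electrons leaves Fe²⁺ with 8 − 2 = 6 d electrons.
The d⁶ electrons fill as t2g^6 e_g^0.
CFSE(orbital) = 6×(-0.4Δo) + 0×(0.6Δo) = -2.4Δo; with Δo = 33700 cm⁻¹ that is -80880 cm⁻¹.
High-spin d⁶ would be t2g^4 e_g^2 with 1 pair; low-spin has 3, so 2 excess pairs cost +2P = +31340 cm⁻¹.
Overall CFSE = -80880 + 31340 = -49540 cm⁻¹.

-49540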